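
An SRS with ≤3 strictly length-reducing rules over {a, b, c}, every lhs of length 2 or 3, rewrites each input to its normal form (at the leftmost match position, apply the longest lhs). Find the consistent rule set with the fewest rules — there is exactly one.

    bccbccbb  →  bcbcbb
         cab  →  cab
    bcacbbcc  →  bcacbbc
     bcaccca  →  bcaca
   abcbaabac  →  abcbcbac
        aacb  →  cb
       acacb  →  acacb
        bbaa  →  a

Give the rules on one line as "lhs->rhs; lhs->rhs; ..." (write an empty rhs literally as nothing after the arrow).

aa->c; bba->; cc->c

  | bccbccbb => bcbccbb => bcbcbb
  | cab
  | bcacbbcc => bcacbbc
  | bcaccca => bcacca => bcaca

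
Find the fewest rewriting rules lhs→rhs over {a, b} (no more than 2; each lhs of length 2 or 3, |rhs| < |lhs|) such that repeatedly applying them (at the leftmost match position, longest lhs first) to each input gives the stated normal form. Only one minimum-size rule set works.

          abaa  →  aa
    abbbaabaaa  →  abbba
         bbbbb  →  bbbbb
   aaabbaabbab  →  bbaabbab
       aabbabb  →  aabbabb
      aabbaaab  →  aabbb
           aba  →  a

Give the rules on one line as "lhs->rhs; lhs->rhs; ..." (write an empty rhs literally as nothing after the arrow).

aaa->; aba->a

  | abaa => aa
  | abbbaabaaa => abbbaaaa => abbba
  | bbbbb
  | aaabbaabbab => bbaabbab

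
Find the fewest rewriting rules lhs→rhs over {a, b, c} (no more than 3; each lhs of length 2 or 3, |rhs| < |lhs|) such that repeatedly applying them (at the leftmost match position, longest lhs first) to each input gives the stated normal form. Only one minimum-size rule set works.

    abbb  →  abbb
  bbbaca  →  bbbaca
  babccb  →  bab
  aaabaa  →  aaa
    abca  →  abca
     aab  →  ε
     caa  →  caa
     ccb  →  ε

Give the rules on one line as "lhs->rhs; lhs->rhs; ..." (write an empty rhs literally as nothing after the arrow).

  | abbb
  | bbbaca
  | babccb => bab
  | aaabaa => aaa

aab->; ccb->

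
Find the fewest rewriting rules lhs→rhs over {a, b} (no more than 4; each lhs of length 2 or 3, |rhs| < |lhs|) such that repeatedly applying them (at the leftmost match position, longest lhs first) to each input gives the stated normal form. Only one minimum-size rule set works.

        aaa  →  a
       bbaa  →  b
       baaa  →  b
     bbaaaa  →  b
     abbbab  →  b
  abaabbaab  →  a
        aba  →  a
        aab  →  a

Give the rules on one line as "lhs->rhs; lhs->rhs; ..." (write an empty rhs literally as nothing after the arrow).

  | aaa => a
  | bbaa => baa => ba => b
  | baaa => baa => ba => b
  | bbaaaa => baaaa => baaa => baa => ba => b

aaa->a; ab->; ba->b; bb->b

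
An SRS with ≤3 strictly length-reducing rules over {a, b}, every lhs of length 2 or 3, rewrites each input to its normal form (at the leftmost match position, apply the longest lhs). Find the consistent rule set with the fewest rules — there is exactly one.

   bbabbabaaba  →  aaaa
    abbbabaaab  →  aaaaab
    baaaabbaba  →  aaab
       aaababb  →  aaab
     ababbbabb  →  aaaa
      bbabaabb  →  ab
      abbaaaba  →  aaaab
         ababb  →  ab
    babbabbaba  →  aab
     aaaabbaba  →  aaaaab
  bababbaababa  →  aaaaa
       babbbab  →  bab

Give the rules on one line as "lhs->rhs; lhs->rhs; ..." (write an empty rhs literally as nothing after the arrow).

aba->b; baa->; bb->a

  | bbabbabaaba => aabbabaaba => aaaabaaba => aaababa => aabba => aaaa
  | abbbabaaab => aababaaab => abbaaab => aaaaab
  | baaaabbaba => aabbaba => aaaaba => aaab
  | aaababb => aabbb => aaab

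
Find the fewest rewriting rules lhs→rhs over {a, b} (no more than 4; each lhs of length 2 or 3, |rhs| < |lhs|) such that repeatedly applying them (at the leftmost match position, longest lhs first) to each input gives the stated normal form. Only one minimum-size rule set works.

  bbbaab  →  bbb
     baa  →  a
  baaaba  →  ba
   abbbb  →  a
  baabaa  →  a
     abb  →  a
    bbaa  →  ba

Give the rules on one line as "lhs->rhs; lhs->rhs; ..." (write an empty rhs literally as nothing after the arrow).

ab->b; abb->a; baa->a

  | bbbaab => bbab => bbb
  | baa => a
  | baaaba => aaba => aba => ba
  | abbbb => abb => a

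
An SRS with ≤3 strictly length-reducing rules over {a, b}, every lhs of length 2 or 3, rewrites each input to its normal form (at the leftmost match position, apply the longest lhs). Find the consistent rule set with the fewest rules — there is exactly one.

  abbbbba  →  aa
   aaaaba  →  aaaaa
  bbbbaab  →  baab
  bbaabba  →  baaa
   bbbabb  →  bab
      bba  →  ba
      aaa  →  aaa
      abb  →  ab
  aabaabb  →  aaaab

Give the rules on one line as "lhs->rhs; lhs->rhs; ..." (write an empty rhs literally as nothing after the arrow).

  | abbbbba => abbbba => abbba => abba => aba => aa
  | aaaaba => aaaaa
  | bbbbaab => bbbaab => bbaab => baab
  | bbaabba => baabba => baaba => baaa

aba->aa; bb->b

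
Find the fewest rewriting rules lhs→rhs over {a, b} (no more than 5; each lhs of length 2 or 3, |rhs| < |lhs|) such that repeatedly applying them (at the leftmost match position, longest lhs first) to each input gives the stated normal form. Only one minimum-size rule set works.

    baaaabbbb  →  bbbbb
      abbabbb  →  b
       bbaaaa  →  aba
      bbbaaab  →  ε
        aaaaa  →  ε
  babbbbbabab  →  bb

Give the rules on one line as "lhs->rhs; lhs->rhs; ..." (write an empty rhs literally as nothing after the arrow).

  | baaaabbbb => bababbbb => ababbbb => aabbbb => bbbbb
  | abbabbb => abbb => b
  | bbaaaa => bbaba => baba => aba
  | bbbaaab => bbbabb => bbabb => babb => abb => ε

aa->b; aaa->ab; abb->; bab->ab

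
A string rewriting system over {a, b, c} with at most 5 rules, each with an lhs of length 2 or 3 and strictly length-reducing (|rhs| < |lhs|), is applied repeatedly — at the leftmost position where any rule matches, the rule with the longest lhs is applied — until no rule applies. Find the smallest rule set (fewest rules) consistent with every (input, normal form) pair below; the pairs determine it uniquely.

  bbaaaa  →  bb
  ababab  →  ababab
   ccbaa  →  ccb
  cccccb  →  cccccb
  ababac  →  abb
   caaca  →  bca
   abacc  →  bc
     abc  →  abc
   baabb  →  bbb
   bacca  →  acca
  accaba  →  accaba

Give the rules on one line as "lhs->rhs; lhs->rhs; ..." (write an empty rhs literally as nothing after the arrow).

  | bbaaaa => bbaa => bb
  | ababab
  | ccbaa => ccb
  | cccccb

aa->; aac->b; bac->ac; caa->b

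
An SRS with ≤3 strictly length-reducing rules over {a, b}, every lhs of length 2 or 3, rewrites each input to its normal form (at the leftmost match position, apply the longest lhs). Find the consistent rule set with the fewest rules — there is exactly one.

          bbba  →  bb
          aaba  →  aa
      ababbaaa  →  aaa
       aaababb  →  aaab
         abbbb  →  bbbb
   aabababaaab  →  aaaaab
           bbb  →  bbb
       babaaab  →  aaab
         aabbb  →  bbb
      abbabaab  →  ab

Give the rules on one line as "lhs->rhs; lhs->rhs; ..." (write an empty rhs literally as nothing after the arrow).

  | bbba => bb
  | aaba => aa
  | ababbaaa => abaaa => aaa
  | aaababb => aaab

abb->bb; ba->; bab->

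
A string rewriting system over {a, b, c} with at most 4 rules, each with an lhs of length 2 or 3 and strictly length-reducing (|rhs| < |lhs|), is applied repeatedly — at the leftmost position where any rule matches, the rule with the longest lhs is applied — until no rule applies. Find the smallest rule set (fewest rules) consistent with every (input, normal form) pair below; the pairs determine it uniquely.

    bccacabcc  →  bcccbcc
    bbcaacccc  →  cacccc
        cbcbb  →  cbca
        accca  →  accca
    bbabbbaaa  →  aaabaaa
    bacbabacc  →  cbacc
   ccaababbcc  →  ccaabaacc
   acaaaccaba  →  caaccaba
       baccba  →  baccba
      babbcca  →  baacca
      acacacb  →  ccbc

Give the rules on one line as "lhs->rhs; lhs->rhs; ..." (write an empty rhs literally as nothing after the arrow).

aca->c; acb->bc; bb->a

  | bccacabcc => bcccbcc
  | bbcaacccc => acaacccc => cacccc
  | cbcbb => cbca
  | accca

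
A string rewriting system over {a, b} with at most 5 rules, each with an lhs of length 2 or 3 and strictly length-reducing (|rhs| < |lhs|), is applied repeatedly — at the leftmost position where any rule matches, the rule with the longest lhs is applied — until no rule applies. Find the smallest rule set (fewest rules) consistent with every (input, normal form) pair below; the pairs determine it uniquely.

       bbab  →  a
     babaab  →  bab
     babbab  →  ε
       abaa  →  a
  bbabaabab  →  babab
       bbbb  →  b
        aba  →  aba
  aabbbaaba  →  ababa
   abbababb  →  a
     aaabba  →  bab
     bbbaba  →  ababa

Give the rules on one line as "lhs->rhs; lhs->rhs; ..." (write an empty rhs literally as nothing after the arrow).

  | bbab => bb => a
  | babaab => bab
  | babbab => babb => baa => ε
  | abaa => a

aa->b; baa->; bb->a; bba->b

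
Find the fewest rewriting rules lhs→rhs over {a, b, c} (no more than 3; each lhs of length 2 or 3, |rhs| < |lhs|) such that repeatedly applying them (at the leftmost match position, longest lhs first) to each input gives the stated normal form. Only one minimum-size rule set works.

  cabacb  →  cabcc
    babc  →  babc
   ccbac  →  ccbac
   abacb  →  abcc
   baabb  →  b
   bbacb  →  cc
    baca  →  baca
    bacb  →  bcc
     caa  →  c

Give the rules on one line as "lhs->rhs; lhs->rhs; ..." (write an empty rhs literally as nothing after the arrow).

aa->; acb->cc; bb->

  | cabacb => cabcc
  | babc
  | ccbac
  | abacb => abcc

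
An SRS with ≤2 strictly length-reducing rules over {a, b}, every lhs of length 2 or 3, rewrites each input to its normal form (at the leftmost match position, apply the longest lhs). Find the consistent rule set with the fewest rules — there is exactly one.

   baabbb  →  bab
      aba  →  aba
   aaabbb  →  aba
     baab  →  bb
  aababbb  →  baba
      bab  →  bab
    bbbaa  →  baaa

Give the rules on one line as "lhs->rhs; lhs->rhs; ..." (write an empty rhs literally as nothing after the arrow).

  | baabbb => bbbb => bab
  | aba
  | aaabbb => abbb => aba
  | baab => bb

aab->b; bbb->ba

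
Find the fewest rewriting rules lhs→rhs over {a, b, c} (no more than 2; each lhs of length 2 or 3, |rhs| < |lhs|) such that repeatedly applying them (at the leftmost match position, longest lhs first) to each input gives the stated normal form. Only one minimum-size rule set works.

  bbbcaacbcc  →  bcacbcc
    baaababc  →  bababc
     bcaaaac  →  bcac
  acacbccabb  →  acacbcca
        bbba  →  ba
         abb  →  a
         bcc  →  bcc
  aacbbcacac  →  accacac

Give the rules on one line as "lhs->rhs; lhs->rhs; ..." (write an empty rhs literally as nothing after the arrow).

  | bbbcaacbcc => bcaacbcc => bcacbcc
  | baaababc => baababc => bababc
  | bcaaaac => bcaaac => bcaac => bcac
  | acacbccabb => acacbcca

aa->a; bb->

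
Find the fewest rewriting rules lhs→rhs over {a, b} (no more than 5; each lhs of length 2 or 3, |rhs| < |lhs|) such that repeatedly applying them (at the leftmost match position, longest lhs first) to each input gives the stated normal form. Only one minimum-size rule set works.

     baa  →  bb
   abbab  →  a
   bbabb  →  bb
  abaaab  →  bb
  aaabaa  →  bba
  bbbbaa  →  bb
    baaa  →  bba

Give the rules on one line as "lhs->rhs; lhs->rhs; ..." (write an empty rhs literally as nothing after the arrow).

aa->b; ab->a; abb->; bbb->bb

  | baa => bb
  | abbab => ab => a
  | bbabb => bb
  | abaaab => aaaab => baab => bbb => bb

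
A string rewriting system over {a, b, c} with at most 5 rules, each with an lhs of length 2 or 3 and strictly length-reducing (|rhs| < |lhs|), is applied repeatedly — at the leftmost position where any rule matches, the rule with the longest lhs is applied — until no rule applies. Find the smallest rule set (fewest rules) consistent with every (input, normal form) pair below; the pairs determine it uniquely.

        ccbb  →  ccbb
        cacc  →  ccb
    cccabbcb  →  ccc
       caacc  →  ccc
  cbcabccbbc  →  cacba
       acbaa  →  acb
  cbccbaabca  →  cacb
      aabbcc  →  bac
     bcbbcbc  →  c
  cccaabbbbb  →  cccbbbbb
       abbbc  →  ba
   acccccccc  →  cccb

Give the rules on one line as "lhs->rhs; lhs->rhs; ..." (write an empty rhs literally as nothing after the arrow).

aa->; ab->; acc->cb; bc->a

  | ccbb
  | cacc => ccb
  | cccabbcb => cccbcb => cccab => ccc
  | caacc => ccc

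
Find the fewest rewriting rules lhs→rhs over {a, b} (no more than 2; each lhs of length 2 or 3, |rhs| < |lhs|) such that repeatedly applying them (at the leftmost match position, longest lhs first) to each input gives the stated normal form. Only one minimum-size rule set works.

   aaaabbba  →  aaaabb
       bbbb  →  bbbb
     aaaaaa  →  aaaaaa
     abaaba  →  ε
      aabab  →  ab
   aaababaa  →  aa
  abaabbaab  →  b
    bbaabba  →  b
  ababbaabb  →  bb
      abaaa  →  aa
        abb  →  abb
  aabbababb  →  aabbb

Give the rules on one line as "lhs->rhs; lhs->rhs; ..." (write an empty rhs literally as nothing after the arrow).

aba->; ba->

  | aaaabbba => aaaabb
  | bbbb
  | aaaaaa
  | abaaba => aba => ε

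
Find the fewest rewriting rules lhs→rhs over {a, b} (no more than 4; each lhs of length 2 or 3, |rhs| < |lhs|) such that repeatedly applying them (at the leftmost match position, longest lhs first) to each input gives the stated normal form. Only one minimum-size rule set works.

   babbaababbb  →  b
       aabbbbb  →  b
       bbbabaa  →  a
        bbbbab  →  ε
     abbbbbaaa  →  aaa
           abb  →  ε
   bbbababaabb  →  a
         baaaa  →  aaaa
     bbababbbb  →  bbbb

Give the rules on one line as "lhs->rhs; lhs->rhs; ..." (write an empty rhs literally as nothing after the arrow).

  | babbaababbb => abbaababbb => aababbb => abbb => b
  | aabbbbb => abbb => b
  | bbbabaa => bbabaa => babaa => abaa => a
  | bbbbab => bbbab => bbab => bab => ab => ε

ab->; aba->; abb->; ba->a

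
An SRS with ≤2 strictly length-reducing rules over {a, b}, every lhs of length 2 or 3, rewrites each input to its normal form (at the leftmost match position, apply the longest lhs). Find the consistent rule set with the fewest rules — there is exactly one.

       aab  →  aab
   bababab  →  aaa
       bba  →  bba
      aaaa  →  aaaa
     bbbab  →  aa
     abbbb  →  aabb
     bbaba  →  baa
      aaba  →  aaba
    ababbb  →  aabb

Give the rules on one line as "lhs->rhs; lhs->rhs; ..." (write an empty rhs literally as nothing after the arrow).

  | aab
  | bababab => aabab => aaa
  | bba
  | aaaa

bab->a; bbb->ab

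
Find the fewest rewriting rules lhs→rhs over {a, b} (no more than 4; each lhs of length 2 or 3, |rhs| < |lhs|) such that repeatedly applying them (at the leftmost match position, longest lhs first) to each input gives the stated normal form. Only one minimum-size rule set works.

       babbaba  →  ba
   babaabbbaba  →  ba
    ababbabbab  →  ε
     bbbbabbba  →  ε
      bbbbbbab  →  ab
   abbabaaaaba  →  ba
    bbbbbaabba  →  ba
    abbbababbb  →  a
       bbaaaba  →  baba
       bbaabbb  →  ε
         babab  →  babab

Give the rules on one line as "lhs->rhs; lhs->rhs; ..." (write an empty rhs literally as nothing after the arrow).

aa->b; aab->; bb->; bbb->

  | babbaba => baaba => ba
  | babaabbbaba => babbbaba => baaba => ba
  | ababbabbab => abaabbab => abbab => aab => ε
  | bbbbabbba => babbba => baa => bb => ε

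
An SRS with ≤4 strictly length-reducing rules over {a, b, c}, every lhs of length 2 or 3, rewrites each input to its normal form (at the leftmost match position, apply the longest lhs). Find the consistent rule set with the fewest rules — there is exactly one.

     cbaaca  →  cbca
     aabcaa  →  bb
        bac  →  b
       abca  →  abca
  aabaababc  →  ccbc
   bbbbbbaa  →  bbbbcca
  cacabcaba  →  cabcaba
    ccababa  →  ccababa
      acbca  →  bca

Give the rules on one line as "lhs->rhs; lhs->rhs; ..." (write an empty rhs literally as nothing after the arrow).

  | cbaaca => cbca
  | aabcaa => bcaa => bb
  | bac => b
  | abca

aa->; ac->; bba->cc; caa->b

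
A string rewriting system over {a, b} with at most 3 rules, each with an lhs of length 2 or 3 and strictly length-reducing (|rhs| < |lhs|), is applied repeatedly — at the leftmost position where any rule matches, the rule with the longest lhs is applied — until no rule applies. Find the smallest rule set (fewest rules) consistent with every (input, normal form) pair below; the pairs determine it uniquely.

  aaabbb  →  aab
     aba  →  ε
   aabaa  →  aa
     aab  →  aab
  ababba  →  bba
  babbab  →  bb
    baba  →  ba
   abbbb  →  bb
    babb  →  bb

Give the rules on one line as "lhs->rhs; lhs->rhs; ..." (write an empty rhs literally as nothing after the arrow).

  | aaabbb => aab
  | aba => ε
  | aabaa => aa
  | aab

aba->; abb->; bab->b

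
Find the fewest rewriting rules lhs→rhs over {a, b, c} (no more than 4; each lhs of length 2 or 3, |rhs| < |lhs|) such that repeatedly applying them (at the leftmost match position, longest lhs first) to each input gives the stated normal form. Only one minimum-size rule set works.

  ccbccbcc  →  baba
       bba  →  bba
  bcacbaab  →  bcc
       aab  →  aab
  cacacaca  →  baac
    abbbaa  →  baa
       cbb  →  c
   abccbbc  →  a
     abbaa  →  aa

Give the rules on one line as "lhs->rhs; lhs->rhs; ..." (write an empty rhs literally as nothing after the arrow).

abb->; ca->c; cb->c; ccc->ba

  | ccbccbcc => ccccbcc => bacbcc => baccc => baba
  | bba
  | bcacbaab => bccbaab => bccaab => bccab => bccb => bcc
  | aab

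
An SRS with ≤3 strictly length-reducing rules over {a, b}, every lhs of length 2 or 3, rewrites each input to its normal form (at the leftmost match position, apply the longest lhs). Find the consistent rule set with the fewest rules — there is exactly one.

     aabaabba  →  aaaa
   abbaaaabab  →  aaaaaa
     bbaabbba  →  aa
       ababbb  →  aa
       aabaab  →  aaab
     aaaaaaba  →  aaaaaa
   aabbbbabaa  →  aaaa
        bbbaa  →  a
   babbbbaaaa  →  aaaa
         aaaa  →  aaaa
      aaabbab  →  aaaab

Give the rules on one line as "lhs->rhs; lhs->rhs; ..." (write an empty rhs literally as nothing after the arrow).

  | aabaabba => aaabba => aaaa
  | abbaaaabab => aaaaabab => aaaaaa
  | bbaabbba => aabbba => aaba => aa
  | ababbb => aabb => aa

ba->; bab->a; bb->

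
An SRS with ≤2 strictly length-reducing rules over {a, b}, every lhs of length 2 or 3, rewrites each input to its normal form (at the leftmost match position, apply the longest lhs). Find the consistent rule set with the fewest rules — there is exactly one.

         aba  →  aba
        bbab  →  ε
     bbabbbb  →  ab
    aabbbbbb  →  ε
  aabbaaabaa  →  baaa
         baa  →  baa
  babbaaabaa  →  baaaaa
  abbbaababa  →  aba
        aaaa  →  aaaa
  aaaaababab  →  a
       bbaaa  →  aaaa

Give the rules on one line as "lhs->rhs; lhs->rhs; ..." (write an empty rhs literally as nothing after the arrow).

  | aba
  | bbab => aab => ε
  | bbabbbb => aabbbb => bbb => ab
  | aabbbbbb => bbbbb => abbb => aab => ε

aab->; bb->a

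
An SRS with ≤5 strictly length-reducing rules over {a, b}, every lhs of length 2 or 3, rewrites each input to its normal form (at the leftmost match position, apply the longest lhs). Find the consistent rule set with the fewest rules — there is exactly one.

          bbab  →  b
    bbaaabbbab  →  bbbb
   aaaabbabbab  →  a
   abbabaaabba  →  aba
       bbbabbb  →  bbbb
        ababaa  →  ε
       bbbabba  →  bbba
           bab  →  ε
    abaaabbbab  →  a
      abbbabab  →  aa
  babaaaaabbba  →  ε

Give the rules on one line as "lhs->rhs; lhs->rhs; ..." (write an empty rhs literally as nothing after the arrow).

aaa->; aab->aa; abb->ab; bab->

  | bbab => b
  | bbaaabbbab => bbbbbab => bbbb
  | aaaabbabbab => abbabbab => ababbab => abab => a
  | abbabaaabba => ababaaabba => aaaabba => abba => aba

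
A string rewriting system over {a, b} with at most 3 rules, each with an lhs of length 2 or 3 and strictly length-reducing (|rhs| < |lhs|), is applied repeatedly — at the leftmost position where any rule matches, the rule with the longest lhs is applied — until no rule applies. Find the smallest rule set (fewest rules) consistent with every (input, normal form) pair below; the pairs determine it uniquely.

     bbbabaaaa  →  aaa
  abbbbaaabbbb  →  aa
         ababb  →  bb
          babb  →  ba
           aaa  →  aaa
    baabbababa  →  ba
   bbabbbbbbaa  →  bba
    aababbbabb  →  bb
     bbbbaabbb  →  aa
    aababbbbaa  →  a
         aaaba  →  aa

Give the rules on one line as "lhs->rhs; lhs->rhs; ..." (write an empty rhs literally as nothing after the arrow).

  | bbbabaaaa => bbbaaa => bbaaa => baaa => aaa
  | abbbbaaabbbb => abbbaaabbbb => abbaaabbbb => abaaabbbb => aabbbb => aabbb => aabb => aab => aa
  | ababb => bb
  | babb => bab => ba

ab->a; aba->; baa->aa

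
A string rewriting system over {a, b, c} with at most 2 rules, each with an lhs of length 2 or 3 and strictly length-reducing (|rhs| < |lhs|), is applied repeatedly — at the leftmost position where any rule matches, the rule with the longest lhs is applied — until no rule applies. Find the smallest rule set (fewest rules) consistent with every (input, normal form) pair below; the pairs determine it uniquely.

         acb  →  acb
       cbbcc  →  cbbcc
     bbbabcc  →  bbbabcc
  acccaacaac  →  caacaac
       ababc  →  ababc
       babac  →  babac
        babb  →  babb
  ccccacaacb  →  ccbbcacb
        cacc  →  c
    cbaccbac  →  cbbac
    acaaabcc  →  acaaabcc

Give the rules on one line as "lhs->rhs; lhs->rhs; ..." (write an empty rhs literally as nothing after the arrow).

acc->; cca->bc

  | acb
  | cbbcc
  | bbbabcc
  | acccaacaac => caacaac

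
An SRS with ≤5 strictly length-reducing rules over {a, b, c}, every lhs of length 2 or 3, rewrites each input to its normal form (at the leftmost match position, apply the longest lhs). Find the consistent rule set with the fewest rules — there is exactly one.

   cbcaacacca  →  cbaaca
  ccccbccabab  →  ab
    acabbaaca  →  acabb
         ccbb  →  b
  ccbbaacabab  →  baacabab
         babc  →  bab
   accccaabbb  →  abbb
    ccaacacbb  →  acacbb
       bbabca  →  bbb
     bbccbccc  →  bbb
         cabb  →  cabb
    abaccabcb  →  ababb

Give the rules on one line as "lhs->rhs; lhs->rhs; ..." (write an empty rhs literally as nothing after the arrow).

bba->bb; bc->b; cca->; ccb->

  | cbcaacacca => cbaacacca => cbaaca
  | ccccbccabab => ccccabab => ccbab => ab
  | acabbaaca => acabbaca => acabbca => acabba => acabb
  | ccbb => b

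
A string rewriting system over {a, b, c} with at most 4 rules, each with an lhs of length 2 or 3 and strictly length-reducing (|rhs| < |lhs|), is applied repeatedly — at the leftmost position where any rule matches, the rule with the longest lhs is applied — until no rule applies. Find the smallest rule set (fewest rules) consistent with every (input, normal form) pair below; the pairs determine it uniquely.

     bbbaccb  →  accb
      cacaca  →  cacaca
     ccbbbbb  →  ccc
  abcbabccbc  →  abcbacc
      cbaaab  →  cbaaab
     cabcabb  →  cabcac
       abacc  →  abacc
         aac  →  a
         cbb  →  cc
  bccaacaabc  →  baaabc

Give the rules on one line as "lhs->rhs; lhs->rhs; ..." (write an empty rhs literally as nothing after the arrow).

  | bbbaccb => accb
  | cacaca
  | ccbbbbb => ccbb => ccc
  | abcbabccbc => abcbabbc => abcbacc

aac->a; bb->c; bbb->; bcc->b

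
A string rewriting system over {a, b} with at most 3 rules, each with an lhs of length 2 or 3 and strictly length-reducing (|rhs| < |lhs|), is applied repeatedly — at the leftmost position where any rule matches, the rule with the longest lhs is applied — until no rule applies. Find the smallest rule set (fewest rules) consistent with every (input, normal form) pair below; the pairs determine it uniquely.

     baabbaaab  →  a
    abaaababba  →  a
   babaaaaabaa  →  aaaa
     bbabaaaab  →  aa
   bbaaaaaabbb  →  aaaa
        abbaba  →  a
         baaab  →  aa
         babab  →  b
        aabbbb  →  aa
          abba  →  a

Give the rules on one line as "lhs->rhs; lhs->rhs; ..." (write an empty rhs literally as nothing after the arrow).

  | baabbaaab => abbaaab => abaaab => abaab => abab => abb => ab => a
  | abaaababba => abaababba => abababba => abbabba => ababba => abbba => abba => aba => ab => a
  | babaaaaabaa => baaaaabaa => aaaabaa => aaaaba => aaaab => aaaa
  | bbabaaaab => bbaaaab => baaab => aab => aa

ab->a; aba->ab; ba->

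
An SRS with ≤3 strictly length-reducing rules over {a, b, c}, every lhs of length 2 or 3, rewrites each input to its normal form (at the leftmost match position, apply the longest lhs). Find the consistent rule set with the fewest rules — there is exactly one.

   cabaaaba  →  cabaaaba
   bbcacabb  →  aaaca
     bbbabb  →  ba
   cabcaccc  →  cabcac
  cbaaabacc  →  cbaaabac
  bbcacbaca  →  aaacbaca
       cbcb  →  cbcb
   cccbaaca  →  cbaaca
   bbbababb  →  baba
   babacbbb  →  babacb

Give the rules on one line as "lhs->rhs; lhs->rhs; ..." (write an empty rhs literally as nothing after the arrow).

  | cabaaaba
  | bbcacabb => aaacabb => aaaca
  | bbbabb => babb => ba
  | cabcaccc => cabcacc => cabcac

bb->; bbc->aa; cc->c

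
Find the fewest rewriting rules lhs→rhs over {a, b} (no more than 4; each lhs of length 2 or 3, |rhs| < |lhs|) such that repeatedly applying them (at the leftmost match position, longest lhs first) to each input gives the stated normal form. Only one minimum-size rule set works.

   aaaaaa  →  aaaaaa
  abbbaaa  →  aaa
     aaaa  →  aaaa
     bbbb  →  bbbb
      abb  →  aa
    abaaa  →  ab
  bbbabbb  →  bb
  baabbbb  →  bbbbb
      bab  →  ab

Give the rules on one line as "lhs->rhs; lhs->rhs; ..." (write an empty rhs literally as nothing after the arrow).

aab->bb; aba->ab; abb->aa; ba->a

  | aaaaaa
  | abbbaaa => aabaaa => bbaaa => baaa => aaa
  | aaaa
  | bbbb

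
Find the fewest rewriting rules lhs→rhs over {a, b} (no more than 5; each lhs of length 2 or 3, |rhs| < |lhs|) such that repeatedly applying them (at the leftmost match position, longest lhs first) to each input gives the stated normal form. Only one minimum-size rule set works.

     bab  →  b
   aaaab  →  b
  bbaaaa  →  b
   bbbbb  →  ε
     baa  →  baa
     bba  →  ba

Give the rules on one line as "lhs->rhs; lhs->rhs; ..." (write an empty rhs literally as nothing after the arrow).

  | bab => b
  | aaaab => bbab => bab => b
  | bbaaaa => baaaa => bbba => aaa => bb => b
  | bbbbb => aabb => ab => ε

aaa->bb; ab->; bb->b; bbb->aa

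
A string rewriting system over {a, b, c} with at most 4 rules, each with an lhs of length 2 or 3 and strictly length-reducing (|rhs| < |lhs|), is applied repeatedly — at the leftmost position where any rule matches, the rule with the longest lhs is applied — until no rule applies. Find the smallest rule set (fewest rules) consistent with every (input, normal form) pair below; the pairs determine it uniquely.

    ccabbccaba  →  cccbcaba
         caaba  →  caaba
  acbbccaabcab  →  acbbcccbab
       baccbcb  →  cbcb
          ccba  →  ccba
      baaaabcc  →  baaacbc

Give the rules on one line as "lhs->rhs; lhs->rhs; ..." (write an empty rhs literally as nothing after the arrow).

abb->ab; abc->cb; bac->; cac->cc

  | ccabbccaba => ccabccaba => cccbcaba
  | caaba
  | acbbccaabcab => acbbccacbab => acbbcccbab
  | baccbcb => cbcb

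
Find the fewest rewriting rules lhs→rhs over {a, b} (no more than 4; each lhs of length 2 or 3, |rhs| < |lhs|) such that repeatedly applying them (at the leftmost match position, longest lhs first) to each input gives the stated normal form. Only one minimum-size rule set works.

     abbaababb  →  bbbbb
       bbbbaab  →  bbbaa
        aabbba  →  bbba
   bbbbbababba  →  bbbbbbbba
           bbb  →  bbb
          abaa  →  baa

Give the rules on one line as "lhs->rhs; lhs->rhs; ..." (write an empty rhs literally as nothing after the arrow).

  | abbaababb => bbaababb => bbababb => baaabb => bbbbb
  | bbbbaab => bbbbab => bbbaa
  | aabbba => abbba => bbba
  | bbbbbababba => bbbbaaabba => bbbbbbbba

aaa->bb; ab->b; bab->aa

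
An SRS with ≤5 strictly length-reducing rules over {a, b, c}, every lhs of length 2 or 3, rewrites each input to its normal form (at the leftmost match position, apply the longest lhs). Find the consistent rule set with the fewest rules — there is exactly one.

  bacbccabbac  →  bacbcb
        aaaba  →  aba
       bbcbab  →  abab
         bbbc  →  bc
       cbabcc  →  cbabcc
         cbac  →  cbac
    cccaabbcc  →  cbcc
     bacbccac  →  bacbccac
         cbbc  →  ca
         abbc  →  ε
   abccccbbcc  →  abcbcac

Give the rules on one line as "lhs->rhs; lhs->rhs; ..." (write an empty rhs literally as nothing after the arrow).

  | bacbccabbac => bacbccaac => bacbccc => bacbcb
  | aaaba => aba
  | bbcbab => abab
  | bbbc => bc

aa->; bb->; bbc->a; ccc->cb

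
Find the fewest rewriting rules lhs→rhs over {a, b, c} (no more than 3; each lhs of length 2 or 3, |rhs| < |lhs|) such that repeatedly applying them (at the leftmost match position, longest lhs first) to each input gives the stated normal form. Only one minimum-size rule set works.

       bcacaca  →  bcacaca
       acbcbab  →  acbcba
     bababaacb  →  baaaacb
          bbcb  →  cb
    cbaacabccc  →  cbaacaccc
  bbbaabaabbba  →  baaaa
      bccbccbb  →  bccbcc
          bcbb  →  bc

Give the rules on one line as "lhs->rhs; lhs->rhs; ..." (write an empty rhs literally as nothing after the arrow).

ab->a; abb->; bb->

  | bcacaca
  | acbcbab => acbcba
  | bababaacb => baabaacb => baaaacb
  | bbcb => cb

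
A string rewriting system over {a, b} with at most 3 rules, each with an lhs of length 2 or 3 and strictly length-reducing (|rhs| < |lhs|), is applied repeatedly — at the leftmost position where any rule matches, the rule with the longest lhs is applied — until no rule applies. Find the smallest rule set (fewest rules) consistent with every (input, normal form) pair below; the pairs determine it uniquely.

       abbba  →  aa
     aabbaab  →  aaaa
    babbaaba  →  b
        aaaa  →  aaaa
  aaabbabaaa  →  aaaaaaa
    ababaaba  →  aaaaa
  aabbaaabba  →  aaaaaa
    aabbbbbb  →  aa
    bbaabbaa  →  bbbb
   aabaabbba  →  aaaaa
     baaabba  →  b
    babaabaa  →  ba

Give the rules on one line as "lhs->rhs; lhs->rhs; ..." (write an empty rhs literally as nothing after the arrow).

ab->a; baa->b

  | abbba => abba => aba => aa
  | aabbaab => aabaab => aaaab => aaaa
  | babbaaba => babaaba => baaaba => baba => baa => b
  | aaaa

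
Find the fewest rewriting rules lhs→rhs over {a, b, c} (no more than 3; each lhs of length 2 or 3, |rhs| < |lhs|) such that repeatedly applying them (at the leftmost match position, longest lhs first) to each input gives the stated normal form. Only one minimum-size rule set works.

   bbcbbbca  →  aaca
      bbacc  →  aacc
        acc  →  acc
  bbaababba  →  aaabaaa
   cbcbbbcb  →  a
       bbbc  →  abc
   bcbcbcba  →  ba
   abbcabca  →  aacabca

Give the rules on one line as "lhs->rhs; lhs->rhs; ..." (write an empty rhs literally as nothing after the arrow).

bb->a; cb->

  | bbcbbbca => acbbbca => abbca => aaca
  | bbacc => aacc
  | acc
  | bbaababba => aaababba => aaabaaa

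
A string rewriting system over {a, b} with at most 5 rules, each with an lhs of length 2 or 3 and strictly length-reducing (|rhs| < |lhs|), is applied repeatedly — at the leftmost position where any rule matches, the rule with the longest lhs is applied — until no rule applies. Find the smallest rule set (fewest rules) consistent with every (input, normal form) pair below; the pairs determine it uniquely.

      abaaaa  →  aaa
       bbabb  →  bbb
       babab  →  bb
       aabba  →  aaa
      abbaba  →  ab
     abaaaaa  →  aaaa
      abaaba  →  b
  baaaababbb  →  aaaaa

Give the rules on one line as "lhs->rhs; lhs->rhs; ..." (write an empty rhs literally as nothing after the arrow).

  | abaaaa => baaa => aaa
  | bbabb => bbb
  | babab => abab => bb
  | aabba => aaba => aaa

aab->aa; aba->b; ba->a; bba->b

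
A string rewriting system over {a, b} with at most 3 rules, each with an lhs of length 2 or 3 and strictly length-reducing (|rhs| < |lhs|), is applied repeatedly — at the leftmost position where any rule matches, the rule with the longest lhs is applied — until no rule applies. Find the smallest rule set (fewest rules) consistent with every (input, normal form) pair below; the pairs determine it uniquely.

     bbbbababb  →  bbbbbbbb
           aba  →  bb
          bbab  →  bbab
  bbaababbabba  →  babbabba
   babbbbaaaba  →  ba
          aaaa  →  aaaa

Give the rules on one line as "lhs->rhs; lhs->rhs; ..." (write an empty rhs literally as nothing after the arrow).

aab->b; aba->bb; baa->aa

  | bbbbababb => bbbbbbbb
  | aba => bb
  | bbab
  | bbaababbabba => baababbabba => aababbabba => babbabba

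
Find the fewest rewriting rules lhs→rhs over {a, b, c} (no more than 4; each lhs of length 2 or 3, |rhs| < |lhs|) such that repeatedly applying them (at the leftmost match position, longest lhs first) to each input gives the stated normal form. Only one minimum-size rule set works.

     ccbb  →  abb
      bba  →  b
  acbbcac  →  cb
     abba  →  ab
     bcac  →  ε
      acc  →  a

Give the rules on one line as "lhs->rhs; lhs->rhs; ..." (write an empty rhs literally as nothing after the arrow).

ac->c; ba->; cc->a

  | ccbb => abb
  | bba => b
  | acbbcac => cbbcac => cbbcc => cbba => cb
  | abba => ab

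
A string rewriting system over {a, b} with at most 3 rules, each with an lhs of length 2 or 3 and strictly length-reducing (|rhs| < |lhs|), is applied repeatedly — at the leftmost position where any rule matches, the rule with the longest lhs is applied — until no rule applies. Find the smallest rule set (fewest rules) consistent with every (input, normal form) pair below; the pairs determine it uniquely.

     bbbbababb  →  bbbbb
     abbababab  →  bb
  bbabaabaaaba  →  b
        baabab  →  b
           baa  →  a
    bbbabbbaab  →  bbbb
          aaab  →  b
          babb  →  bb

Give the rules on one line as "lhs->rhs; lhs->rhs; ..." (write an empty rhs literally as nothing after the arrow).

  | bbbbababb => bbbbabb => bbbbb
  | abbababab => bbababab => bbabab => bbab => bb
  | bbabaabaaaba => bbaabaaaba => babaaaba => baaaba => aaba => bba => b
  | baabab => abab => bab => b

aa->b; ab->b; ba->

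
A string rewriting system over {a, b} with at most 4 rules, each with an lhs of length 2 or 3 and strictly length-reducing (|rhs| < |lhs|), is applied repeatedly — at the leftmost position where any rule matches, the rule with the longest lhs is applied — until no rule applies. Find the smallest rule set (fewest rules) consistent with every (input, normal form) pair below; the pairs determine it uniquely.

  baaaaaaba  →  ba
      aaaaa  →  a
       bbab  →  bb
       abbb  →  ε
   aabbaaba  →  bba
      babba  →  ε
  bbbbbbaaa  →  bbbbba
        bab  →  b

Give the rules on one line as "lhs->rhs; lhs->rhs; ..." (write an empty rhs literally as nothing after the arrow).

aa->; ab->; abb->a; baa->

  | baaaaaaba => aaaaba => aaba => ba
  | aaaaa => aaa => a
  | bbab => bb
  | abbb => ab => ε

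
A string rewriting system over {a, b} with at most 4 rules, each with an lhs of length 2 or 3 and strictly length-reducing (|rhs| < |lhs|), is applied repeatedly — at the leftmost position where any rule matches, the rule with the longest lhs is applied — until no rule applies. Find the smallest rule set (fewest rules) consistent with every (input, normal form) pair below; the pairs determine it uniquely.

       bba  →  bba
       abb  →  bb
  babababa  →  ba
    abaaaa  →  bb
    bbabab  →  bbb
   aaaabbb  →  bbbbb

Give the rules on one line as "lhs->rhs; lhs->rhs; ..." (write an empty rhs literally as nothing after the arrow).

aa->b; ab->b; aba->a

  | bba
  | abb => bb
  | babababa => bababa => baba => ba
  | abaaaa => aaaa => baa => bb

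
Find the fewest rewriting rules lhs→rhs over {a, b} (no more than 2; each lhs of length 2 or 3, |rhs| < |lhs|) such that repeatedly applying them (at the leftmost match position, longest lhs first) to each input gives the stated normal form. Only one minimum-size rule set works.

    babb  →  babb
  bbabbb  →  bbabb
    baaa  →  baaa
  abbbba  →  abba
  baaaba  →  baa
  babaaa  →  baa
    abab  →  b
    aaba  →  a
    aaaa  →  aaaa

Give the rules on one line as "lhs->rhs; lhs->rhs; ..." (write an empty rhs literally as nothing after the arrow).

  | babb
  | bbabbb => bbabb
  | baaa
  | abbbba => abbba => abba

aba->; bbb->bb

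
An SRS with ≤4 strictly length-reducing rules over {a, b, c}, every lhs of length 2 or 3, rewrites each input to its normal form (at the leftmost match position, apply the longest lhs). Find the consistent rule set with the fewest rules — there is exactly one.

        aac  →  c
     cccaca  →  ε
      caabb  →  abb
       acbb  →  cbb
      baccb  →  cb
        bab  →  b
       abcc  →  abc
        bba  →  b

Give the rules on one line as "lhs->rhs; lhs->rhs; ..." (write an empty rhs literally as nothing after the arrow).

  | aac => ac => c
  | cccaca => ccaca => caca => ca => ε
  | caabb => abb
  | acbb => cbb

ac->c; ba->; ca->; cc->c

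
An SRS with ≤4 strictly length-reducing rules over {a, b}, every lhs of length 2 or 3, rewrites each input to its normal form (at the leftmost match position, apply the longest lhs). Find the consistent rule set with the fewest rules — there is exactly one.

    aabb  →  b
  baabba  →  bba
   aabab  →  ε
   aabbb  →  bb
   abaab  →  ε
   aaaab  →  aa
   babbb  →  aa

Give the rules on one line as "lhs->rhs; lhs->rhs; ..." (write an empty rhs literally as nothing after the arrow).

aab->; ab->; bbb->aa

  | aabb => b
  | baabba => bba
  | aabab => ab => ε
  | aabbb => bb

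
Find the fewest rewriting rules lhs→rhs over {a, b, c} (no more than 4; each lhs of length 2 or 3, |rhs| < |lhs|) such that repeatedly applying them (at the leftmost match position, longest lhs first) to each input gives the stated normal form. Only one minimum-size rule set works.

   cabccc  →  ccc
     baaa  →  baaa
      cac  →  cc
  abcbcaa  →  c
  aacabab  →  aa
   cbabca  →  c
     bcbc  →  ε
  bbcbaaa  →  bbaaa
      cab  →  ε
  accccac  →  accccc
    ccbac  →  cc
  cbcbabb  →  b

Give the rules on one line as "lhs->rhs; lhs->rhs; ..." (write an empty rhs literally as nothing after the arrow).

ab->; bc->; ca->c; cb->

  | cabccc => cbccc => ccc
  | baaa
  | cac => cc
  | abcbcaa => cbcaa => caa => ca => c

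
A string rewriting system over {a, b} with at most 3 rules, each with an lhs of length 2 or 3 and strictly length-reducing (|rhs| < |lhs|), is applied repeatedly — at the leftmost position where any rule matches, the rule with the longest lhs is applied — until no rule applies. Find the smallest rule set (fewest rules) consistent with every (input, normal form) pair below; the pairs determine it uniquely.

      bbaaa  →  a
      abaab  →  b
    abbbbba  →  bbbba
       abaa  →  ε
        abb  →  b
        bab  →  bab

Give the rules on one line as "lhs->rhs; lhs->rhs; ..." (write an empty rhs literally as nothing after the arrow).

  | bbaaa => baa => a
  | abaab => aab => b
  | abbbbba => bbbba
  | abaa => aa => ε

aa->; abb->b; baa->a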